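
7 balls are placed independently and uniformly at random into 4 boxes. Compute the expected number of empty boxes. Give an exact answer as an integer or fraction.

Let Xⱼ=1 if box j is empty. P(Xⱼ=1) = ((4-1)/4)^7 = 2187/16384.
By linearity, E[#empty] = 4·2187/16384 = 2187/4096.

2187/4096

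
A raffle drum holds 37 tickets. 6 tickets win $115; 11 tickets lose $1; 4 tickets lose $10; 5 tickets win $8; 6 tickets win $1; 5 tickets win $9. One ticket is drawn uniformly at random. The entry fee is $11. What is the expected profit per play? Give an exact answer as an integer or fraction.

323/37 dollars

E[payout] = (6/37)·115 + (11/37)·(-1) + (4/37)·(-10) + (5/37)·8 + (6/37)·1 + (5/37)·9 = 730/37
Expected profit = 730/37 − 11 = 323/37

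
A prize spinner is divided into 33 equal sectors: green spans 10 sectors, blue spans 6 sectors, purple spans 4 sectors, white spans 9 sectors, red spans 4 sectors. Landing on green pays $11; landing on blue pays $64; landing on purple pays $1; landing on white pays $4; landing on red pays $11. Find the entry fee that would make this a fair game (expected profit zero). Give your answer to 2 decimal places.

$17.52

E[payout] = (10/33)·11 + (6/33)·64 + (4/33)·1 + (9/33)·4 + (4/33)·11 = 578/33
Fair fee = E[payout] = 578/33 ≈ $17.52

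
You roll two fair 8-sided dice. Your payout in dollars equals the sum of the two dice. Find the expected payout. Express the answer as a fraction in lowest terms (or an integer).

Distribution of the sum of the two dice: 2 w.p. 1/64, 3 w.p. 1/32, 4 w.p. 3/64, 5 w.p. 1/16, 6 w.p. 5/64, 7 w.p. 3/32, …
E[payout] = (1/64)·2 + (1/32)·3 + (3/64)·4 + (1/16)·5 + (5/64)·6 + (3/32)·7 + (7/64)·8 + (1/8)·9 + (7/64)·10 + (3/32)·11 + (5/64)·12 + (1/16)·13 + (3/64)·14 + (1/32)·15 + (1/64)·16 = 9

$9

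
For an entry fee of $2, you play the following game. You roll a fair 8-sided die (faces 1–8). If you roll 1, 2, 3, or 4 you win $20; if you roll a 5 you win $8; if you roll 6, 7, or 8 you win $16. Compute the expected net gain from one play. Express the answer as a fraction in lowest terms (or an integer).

E[payout] = (1/8)·8 + (3/8)·16 + (1/2)·20 = 17
Expected profit = 17 − 2 = 15

$15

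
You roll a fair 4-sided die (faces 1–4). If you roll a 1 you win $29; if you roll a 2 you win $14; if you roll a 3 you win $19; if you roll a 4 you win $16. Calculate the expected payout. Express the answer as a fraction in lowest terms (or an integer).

39/2 dollars

E[payout] = (1/4)·14 + (1/4)·16 + (1/4)·19 + (1/4)·29 = 39/2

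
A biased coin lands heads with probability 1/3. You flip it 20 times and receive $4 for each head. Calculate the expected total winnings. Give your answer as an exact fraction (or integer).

80/3 dollars

E[#heads] = 20·1/3 = 20/3 (linearity over flips).
E[winnings] = 4·20/3 = 80/3.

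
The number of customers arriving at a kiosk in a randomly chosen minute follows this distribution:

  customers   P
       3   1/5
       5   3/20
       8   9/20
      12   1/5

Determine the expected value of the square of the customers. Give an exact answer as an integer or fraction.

E[X²] = (1/5)·9 + (3/20)·25 + (9/20)·64 + (1/5)·144
     = 1263/20

1263/20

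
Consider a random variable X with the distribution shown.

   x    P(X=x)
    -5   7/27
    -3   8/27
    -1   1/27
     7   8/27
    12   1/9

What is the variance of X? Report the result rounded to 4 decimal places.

38.2990

E[X] = (7/27)·(-5) + (8/27)·(-3) + (1/27)·(-1) + (8/27)·7 + (1/9)·12 = 32/27
E[X²] = (7/27)·25 + (8/27)·9 + (1/27)·1 + (8/27)·49 + (1/9)·144 = 1072/27
Var(X) = 1072/27 − (32/27)² = 27920/729 ≈ 38.2990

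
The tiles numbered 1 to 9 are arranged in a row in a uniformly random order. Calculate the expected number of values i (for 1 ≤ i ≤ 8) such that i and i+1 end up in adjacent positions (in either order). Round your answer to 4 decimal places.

1.7778

For each i ∈ {1,…,8}, let Xᵢ = 1 if i and i+1 are adjacent. P(Xᵢ=1) = 2·(9−1)!/9! = 2/9.
By linearity, E[ΣXᵢ] = (8)·(2/9) = 16/9.
≈ 1.7778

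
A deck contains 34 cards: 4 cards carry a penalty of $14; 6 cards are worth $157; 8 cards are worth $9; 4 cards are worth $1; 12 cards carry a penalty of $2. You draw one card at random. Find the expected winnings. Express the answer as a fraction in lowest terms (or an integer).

469/17 dollars

E[payout] = (4/34)·(-14) + (6/34)·157 + (8/34)·9 + (4/34)·1 + (12/34)·(-2) = 469/17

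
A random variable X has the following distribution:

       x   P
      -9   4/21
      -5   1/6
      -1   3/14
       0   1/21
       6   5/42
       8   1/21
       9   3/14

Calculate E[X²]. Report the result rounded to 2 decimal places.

E[X²] = (4/21)·81 + (1/6)·25 + (3/14)·1 + (1/21)·0 + (5/42)·36 + (1/21)·64 + (3/14)·81
     = 89/2 ≈ 44.50

44.50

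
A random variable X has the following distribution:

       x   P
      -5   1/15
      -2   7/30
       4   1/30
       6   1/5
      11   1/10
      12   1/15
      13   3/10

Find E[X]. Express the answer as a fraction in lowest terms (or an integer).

E[X] = (1/15)·(-5) + (7/30)·(-2) + (1/30)·4 + (1/5)·6 + (1/10)·11 + (1/15)·12 + (3/10)·13
     = 19/3

19/3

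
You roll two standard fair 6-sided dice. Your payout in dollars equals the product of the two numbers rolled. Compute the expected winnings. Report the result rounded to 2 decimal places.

Distribution of the product of the two numbers rolled: 1 w.p. 1/36, 2 w.p. 1/18, 3 w.p. 1/18, 4 w.p. 1/12, 5 w.p. 1/18, 6 w.p. 1/9, …
E[payout] = (1/36)·1 + (1/18)·2 + (1/18)·3 + (1/12)·4 + (1/18)·5 + (1/9)·6 + (1/18)·8 + (1/36)·9 + (1/18)·10 + (1/9)·12 + (1/18)·15 + (1/36)·16 + (1/18)·18 + (1/18)·20 + (1/18)·24 + (1/36)·25 + (1/18)·30 + (1/36)·36 = 49/4
≈ $12.25

$12.25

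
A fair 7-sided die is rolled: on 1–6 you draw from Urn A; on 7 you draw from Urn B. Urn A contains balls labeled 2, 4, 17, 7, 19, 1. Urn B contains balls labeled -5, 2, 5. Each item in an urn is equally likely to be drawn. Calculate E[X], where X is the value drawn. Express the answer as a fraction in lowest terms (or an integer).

152/21

E[X | Urn A] = (2 + 4 + 17 + 7 + 19 + 1)/6 = 25/3
E[X | Urn B] = (-5 + 2 + 5)/3 = 2/3
E[X] = (6/7)·25/3 + (1/7)·2/3 = 152/21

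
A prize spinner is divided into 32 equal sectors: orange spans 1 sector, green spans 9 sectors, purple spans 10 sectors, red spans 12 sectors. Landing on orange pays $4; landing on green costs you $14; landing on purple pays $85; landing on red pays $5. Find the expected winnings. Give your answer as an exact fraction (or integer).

E[payout] = (1/32)·4 + (9/32)·(-14) + (10/32)·85 + (12/32)·5 = 197/8

197/8 dollars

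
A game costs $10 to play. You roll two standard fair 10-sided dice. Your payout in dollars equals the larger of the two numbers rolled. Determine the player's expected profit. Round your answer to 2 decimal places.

-$2.85

Distribution of the larger of the two numbers rolled: 1 w.p. 1/100, 2 w.p. 3/100, 3 w.p. 1/20, 4 w.p. 7/100, 5 w.p. 9/100, 6 w.p. 11/100, …
E[payout] = (1/100)·1 + (3/100)·2 + (1/20)·3 + (7/100)·4 + (9/100)·5 + (11/100)·6 + (13/100)·7 + (3/20)·8 + (17/100)·9 + (19/100)·10 = 143/20
Expected profit = 143/20 − 10 = -57/20 ≈ -$2.85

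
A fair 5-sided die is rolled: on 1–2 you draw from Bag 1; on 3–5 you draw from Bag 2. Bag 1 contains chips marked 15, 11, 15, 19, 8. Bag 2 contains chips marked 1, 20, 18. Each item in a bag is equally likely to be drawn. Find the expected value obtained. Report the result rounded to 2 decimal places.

E[X | Bag 1] = (15 + 11 + 15 + 19 + 8)/5 = 68/5
E[X | Bag 2] = (1 + 20 + 18)/3 = 13
E[X] = (2/5)·68/5 + (3/5)·13 = 331/25 ≈ 13.24

13.24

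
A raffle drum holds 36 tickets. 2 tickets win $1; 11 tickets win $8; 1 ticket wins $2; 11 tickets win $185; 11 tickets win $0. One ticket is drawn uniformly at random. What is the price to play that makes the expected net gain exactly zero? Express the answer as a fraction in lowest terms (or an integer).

709/12 dollars

E[payout] = (2/36)·1 + (11/36)·8 + (1/36)·2 + (11/36)·185 + (11/36)·0 = 709/12
Fair fee = E[payout] = 709/12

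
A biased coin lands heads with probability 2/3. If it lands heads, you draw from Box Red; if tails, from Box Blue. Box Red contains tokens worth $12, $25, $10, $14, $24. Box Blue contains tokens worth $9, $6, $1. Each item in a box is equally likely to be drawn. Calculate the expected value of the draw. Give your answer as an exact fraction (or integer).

118/9 dollars

E[X | Box Red] = (12 + 25 + 10 + 14 + 24)/5 = 17
E[X | Box Blue] = (9 + 6 + 1)/3 = 16/3
E[X] = (2/3)·17 + (1/3)·16/3 = 118/9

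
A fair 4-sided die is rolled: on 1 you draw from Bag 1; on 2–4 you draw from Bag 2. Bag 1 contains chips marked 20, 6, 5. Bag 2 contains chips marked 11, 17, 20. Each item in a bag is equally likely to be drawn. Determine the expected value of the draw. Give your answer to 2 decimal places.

E[X | Bag 1] = (20 + 6 + 5)/3 = 31/3
E[X | Bag 2] = (11 + 17 + 20)/3 = 16
E[X] = (1/4)·31/3 + (3/4)·16 = 175/12 ≈ 14.58

14.58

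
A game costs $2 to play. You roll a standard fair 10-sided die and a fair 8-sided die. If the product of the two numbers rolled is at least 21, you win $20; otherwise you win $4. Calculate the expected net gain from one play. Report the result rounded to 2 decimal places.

$9.60

E[payout] = (21/40)·4 + (19/40)·20 = 58/5
Expected profit = 58/5 − 2 = 48/5 ≈ $9.60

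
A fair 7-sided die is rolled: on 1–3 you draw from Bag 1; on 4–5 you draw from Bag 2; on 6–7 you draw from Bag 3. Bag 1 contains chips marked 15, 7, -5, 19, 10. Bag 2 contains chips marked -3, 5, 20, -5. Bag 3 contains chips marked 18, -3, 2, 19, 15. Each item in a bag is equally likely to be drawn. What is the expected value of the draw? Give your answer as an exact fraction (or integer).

E[X | Bag 1] = (15 + 7 − 5 + 19 + 10)/5 = 46/5
E[X | Bag 2] = (-3 + 5 + 20 − 5)/4 = 17/4
E[X | Bag 3] = (18 − 3 + 2 + 19 + 15)/5 = 51/5
E[X] = (3/7)·46/5 + (2/7)·17/4 + (2/7)·51/5 = 113/14

113/14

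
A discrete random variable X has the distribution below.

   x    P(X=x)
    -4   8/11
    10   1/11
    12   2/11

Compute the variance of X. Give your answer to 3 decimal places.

E[X] = (8/11)·(-4) + (1/11)·10 + (2/11)·12 = 2/11
E[X²] = (8/11)·16 + (1/11)·100 + (2/11)·144 = 516/11
Var(X) = 516/11 − (2/11)² = 5672/121 ≈ 46.876

46.876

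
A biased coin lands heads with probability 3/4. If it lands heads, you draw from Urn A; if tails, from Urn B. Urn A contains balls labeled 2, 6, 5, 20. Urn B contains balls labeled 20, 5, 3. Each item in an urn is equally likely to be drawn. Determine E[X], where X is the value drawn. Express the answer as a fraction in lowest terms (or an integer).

E[X | Urn A] = (2 + 6 + 5 + 20)/4 = 33/4
E[X | Urn B] = (20 + 5 + 3)/3 = 28/3
E[X] = (3/4)·33/4 + (1/4)·28/3 = 409/48

409/48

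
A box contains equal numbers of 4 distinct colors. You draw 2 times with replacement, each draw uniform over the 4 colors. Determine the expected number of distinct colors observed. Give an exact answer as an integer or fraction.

7/4

Let Xⱼ=1 if type j appears at least once. P(Xⱼ=1) = 1 − ((4−1)/4)^2 = 7/16.
E[#distinct] = 4·7/16 = 7/4.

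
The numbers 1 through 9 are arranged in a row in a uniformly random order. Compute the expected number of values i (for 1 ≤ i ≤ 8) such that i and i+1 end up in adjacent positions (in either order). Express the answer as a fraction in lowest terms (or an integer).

For each i ∈ {1,…,8}, let Xᵢ = 1 if i and i+1 are adjacent. P(Xᵢ=1) = 2·(9−1)!/9! = 2/9.
By linearity, E[ΣXᵢ] = (8)·(2/9) = 16/9.

16/9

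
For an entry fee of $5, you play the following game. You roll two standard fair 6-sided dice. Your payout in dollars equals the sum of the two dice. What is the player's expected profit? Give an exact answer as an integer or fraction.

Distribution of the sum of the two dice: 2 w.p. 1/36, 3 w.p. 1/18, 4 w.p. 1/12, 5 w.p. 1/9, 6 w.p. 5/36, 7 w.p. 1/6, …
E[payout] = (1/36)·2 + (1/18)·3 + (1/12)·4 + (1/9)·5 + (5/36)·6 + (1/6)·7 + (5/36)·8 + (1/9)·9 + (1/12)·10 + (1/18)·11 + (1/36)·12 = 7
Expected profit = 7 − 5 = 2

$2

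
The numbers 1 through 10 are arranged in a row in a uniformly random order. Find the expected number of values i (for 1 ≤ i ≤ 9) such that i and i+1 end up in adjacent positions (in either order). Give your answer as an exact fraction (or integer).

9/5

For each i ∈ {1,…,9}, let Xᵢ = 1 if i and i+1 are adjacent. P(Xᵢ=1) = 2·(10−1)!/10! = 2/10.
By linearity, E[ΣXᵢ] = (9)·(2/10) = 9/5.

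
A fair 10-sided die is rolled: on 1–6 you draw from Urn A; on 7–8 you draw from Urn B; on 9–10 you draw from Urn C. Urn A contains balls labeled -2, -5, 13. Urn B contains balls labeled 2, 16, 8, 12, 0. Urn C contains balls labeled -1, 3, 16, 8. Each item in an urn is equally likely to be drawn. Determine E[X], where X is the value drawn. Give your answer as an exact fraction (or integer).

201/50

E[X | Urn A] = (-2 − 5 + 13)/3 = 2
E[X | Urn B] = (2 + 16 + 8 + 12 + 0)/5 = 38/5
E[X | Urn C] = (-1 + 3 + 16 + 8)/4 = 13/2
E[X] = (3/5)·2 + (1/5)·38/5 + (1/5)·13/2 = 201/50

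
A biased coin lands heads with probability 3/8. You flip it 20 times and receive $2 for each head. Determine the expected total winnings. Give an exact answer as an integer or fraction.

E[#heads] = 20·3/8 = 15/2 (linearity over flips).
E[winnings] = 2·15/2 = 15.

$15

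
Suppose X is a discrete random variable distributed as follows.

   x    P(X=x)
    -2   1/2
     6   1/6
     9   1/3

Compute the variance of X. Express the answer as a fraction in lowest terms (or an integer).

26

E[X] = (1/2)·(-2) + (1/6)·6 + (1/3)·9 = 3
E[X²] = (1/2)·4 + (1/6)·36 + (1/3)·81 = 35
Var(X) = 35 − (3)² = 26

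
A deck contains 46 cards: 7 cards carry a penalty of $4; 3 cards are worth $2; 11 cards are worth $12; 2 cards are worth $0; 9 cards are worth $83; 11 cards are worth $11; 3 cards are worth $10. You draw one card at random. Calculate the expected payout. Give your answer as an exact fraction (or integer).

504/23 dollars

E[payout] = (7/46)·(-4) + (3/46)·2 + (11/46)·12 + (2/46)·0 + (9/46)·83 + (11/46)·11 + (3/46)·10 = 504/23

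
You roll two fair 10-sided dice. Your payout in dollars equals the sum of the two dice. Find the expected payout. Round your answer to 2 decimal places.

Distribution of the sum of the two dice: 2 w.p. 1/100, 3 w.p. 1/50, 4 w.p. 3/100, 5 w.p. 1/25, 6 w.p. 1/20, 7 w.p. 3/50, …
E[payout] = (1/100)·2 + (1/50)·3 + (3/100)·4 + (1/25)·5 + (1/20)·6 + (3/50)·7 + (7/100)·8 + (2/25)·9 + (9/100)·10 + (1/10)·11 + (9/100)·12 + (2/25)·13 + (7/100)·14 + (3/50)·15 + (1/20)·16 + (1/25)·17 + (3/100)·18 + (1/50)·19 + (1/100)·20 = 11
≈ $11.00

$11.00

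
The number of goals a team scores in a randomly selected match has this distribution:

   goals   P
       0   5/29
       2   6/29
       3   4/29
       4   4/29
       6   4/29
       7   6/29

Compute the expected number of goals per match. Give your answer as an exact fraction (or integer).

E[X] = (5/29)·0 + (6/29)·2 + (4/29)·3 + (4/29)·4 + (4/29)·6 + (6/29)·7
     = 106/29

106/29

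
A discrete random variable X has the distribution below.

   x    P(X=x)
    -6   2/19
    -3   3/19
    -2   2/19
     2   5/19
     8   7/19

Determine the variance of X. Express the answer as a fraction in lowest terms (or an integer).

E[X] = (2/19)·(-6) + (3/19)·(-3) + (2/19)·(-2) + (5/19)·2 + (7/19)·8 = 41/19
E[X²] = (2/19)·36 + (3/19)·9 + (2/19)·4 + (5/19)·4 + (7/19)·64 = 575/19
Var(X) = 575/19 − (41/19)² = 9244/361

9244/361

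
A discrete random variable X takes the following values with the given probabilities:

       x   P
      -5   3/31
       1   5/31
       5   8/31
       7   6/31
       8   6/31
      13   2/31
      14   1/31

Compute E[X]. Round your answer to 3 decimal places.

5.161

E[X] = (3/31)·(-5) + (5/31)·1 + (8/31)·5 + (6/31)·7 + (6/31)·8 + (2/31)·13 + (1/31)·14
     = 160/31 ≈ 5.161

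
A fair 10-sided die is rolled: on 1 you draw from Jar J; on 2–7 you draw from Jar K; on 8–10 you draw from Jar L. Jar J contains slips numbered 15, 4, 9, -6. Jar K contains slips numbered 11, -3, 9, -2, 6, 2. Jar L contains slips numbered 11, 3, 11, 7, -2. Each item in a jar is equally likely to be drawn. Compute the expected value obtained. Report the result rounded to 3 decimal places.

E[X | Jar J] = (15 + 4 + 9 − 6)/4 = 11/2
E[X | Jar K] = (11 − 3 + 9 − 2 + 6 + 2)/6 = 23/6
E[X | Jar L] = (11 + 3 + 11 + 7 − 2)/5 = 6
E[X] = (1/10)·11/2 + (3/5)·23/6 + (3/10)·6 = 93/20 ≈ 4.650

4.650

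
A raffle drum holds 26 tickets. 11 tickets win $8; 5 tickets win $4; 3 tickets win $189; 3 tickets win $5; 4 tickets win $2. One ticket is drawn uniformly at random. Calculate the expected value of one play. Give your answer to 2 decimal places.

$26.85

E[payout] = (11/26)·8 + (5/26)·4 + (3/26)·189 + (3/26)·5 + (4/26)·2 = 349/13
≈ $26.85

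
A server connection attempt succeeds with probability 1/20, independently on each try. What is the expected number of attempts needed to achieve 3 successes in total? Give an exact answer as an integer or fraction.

By linearity (sum of 3 independent geometric waits), E[trials] = 3/p = 3/(1/20) = 60.

60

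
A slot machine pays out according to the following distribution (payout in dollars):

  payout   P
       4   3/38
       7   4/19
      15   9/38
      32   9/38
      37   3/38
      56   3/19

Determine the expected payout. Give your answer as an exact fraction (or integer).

469/19 dollars

E[X] = (3/38)·4 + (4/19)·7 + (9/38)·15 + (9/38)·32 + (3/38)·37 + (3/19)·56
     = 469/19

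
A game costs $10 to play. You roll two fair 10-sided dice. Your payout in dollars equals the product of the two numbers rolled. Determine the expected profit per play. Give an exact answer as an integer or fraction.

Distribution of the product of the two numbers rolled: 1 w.p. 1/100, 2 w.p. 1/50, 3 w.p. 1/50, 4 w.p. 3/100, 5 w.p. 1/50, 6 w.p. 1/25, …
E[payout] = (1/100)·1 + (1/50)·2 + (1/50)·3 + (3/100)·4 + (1/50)·5 + (1/25)·6 + (1/50)·7 + (1/25)·8 + (3/100)·9 + (1/25)·10 + (1/25)·12 + (1/50)·14 + (1/50)·15 + (3/100)·16 + (1/25)·18 + (1/25)·20 + (1/50)·21 + (1/25)·24 + (1/100)·25 + (1/50)·27 + (1/50)·28 + (1/25)·30 + (1/50)·32 + (1/50)·35 + (3/100)·36 + (1/25)·40 + (1/50)·42 + (1/50)·45 + (1/50)·48 + (1/100)·49 + (1/50)·50 + (1/50)·54 + (1/50)·56 + (1/50)·60 + (1/50)·63 + (1/100)·64 + (1/50)·70 + (1/50)·72 + (1/50)·80 + (1/100)·81 + (1/50)·90 + (1/100)·100 = 121/4
Expected profit = 121/4 − 10 = 81/4

81/4 dollars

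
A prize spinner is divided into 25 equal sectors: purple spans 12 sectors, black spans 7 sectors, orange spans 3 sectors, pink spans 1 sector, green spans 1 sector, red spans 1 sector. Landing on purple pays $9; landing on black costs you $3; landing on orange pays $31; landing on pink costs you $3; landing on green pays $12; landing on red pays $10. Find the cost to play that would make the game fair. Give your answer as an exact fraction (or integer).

E[payout] = (12/25)·9 + (7/25)·(-3) + (3/25)·31 + (1/25)·(-3) + (1/25)·12 + (1/25)·10 = 199/25
Fair fee = E[payout] = 199/25

199/25 dollars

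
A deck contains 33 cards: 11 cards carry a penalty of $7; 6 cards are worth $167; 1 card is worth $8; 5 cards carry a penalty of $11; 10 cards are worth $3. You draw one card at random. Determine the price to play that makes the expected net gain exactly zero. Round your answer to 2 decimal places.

E[payout] = (11/33)·(-7) + (6/33)·167 + (1/33)·8 + (5/33)·(-11) + (10/33)·3 = 908/33
Fair fee = E[payout] = 908/33 ≈ $27.52

$27.52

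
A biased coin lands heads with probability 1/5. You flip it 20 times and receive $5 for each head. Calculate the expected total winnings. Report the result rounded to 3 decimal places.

E[#heads] = 20·1/5 = 4 (linearity over flips).
E[winnings] = 5·4 = 20.
≈ 20.000

$20.000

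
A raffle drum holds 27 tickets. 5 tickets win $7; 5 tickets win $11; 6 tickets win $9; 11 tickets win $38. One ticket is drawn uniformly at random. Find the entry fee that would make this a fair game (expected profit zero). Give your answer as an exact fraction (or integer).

562/27 dollars

E[payout] = (5/27)·7 + (5/27)·11 + (6/27)·9 + (11/27)·38 = 562/27
Fair fee = E[payout] = 562/27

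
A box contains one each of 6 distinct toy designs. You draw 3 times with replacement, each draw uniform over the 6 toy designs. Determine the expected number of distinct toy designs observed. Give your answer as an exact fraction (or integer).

91/36

Let Xⱼ=1 if type j appears at least once. P(Xⱼ=1) = 1 − ((6−1)/6)^3 = 91/216.
E[#distinct] = 6·91/216 = 91/36.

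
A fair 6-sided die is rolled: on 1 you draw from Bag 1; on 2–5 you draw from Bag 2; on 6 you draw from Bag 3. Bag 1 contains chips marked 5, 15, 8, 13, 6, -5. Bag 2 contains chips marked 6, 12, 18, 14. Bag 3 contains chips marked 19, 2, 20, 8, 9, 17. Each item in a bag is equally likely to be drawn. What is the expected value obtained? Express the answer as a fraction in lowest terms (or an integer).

E[X | Bag 1] = (5 + 15 + 8 + 13 + 6 − 5)/6 = 7
E[X | Bag 2] = (6 + 12 + 18 + 14)/4 = 25/2
E[X | Bag 3] = (19 + 2 + 20 + 8 + 9 + 17)/6 = 25/2
E[X] = (1/6)·7 + (2/3)·25/2 + (1/6)·25/2 = 139/12

139/12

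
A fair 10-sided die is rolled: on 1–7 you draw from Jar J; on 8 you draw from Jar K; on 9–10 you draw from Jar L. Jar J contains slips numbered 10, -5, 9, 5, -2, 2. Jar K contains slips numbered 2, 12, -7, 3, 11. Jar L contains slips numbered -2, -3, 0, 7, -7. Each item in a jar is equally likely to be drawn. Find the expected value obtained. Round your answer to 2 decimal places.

E[X | Jar J] = (10 − 5 + 9 + 5 − 2 + 2)/6 = 19/6
E[X | Jar K] = (2 + 12 − 7 + 3 + 11)/5 = 21/5
E[X | Jar L] = (-2 − 3 + 0 + 7 − 7)/5 = -1
E[X] = (7/10)·19/6 + (1/10)·21/5 + (1/5)·(-1) = 731/300 ≈ 2.44

2.44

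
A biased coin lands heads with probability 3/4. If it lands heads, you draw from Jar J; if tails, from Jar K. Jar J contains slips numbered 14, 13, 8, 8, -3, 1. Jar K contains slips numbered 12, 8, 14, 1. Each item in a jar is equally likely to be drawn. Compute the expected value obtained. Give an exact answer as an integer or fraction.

E[X | Jar J] = (14 + 13 + 8 + 8 − 3 + 1)/6 = 41/6
E[X | Jar K] = (12 + 8 + 14 + 1)/4 = 35/4
E[X] = (3/4)·41/6 + (1/4)·35/4 = 117/16

117/16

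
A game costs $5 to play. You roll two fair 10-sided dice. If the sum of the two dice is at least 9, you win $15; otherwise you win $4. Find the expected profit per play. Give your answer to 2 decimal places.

$6.92

E[payout] = (7/25)·4 + (18/25)·15 = 298/25
Expected profit = 298/25 − 5 = 173/25 ≈ $6.92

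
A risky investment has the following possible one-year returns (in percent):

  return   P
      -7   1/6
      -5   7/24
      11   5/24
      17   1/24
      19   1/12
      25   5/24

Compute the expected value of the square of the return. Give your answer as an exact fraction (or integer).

213

E[X²] = (1/6)·49 + (7/24)·25 + (5/24)·121 + (1/24)·289 + (1/12)·361 + (5/24)·625
     = 213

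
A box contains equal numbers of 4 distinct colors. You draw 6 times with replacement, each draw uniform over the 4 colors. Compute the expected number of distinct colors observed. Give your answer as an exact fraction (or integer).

3367/1024

Let Xⱼ=1 if type j appears at least once. P(Xⱼ=1) = 1 − ((4−1)/4)^6 = 3367/4096.
E[#distinct] = 4·3367/4096 = 3367/1024.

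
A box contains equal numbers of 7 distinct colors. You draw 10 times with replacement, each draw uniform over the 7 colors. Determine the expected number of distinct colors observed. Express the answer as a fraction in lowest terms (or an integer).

222009073/40353607

Let Xⱼ=1 if type j appears at least once. P(Xⱼ=1) = 1 − ((7−1)/7)^10 = 222009073/282475249.
E[#distinct] = 7·222009073/282475249 = 222009073/40353607.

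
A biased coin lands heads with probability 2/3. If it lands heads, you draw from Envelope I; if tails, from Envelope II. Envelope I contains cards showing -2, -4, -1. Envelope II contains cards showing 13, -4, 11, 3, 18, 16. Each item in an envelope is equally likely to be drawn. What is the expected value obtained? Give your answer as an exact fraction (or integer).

E[X | Envelope I] = (-2 − 4 − 1)/3 = -7/3
E[X | Envelope II] = (13 − 4 + 11 + 3 + 18 + 16)/6 = 19/2
E[X] = (2/3)·(-7/3) + (1/3)·19/2 = 29/18

29/18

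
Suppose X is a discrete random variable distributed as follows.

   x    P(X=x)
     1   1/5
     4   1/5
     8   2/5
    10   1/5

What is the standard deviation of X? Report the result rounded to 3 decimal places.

E[X] = 31/5, E[X²] = 49
Var(X) = E[X²] − (E[X])² = 49 − 961/25 = 264/25
SD(X) = √(264/25) ≈ 3.250

3.250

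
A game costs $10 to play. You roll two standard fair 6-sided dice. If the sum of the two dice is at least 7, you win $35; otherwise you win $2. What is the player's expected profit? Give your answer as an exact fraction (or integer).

E[payout] = (5/12)·2 + (7/12)·35 = 85/4
Expected profit = 85/4 − 10 = 45/4

45/4 dollars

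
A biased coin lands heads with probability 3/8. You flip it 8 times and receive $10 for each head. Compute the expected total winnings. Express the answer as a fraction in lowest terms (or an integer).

$30

E[#heads] = 8·3/8 = 3 (linearity over flips).
E[winnings] = 10·3 = 30.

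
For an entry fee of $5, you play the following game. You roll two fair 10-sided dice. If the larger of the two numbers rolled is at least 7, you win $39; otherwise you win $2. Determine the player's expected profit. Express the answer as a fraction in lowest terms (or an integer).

517/25 dollars

E[payout] = (9/25)·2 + (16/25)·39 = 642/25
Expected profit = 642/25 − 5 = 517/25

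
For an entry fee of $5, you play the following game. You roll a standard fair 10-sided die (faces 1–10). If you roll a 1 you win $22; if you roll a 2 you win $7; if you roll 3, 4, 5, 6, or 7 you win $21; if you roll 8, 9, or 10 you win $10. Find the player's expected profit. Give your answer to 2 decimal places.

$11.40

E[payout] = (1/10)·7 + (3/10)·10 + (1/2)·21 + (1/10)·22 = 82/5
Expected profit = 82/5 − 5 = 57/5 ≈ $11.40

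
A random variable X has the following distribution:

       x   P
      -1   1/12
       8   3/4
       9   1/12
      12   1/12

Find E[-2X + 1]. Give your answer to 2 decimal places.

E[-2x+1] = (1/12)·3 + (3/4)·(-15) + (1/12)·(-17) + (1/12)·(-23)
     = -43/3 ≈ -14.33

-14.33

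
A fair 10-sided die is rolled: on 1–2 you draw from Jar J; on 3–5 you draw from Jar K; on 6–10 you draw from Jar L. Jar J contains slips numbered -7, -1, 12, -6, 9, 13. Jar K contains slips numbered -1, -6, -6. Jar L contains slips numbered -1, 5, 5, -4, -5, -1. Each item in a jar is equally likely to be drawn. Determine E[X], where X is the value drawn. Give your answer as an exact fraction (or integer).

E[X | Jar J] = (-7 − 1 + 12 − 6 + 9 + 13)/6 = 10/3
E[X | Jar K] = (-1 − 6 − 6)/3 = -13/3
E[X | Jar L] = (-1 + 5 + 5 − 4 − 5 − 1)/6 = -1/6
E[X] = (1/5)·10/3 + (3/10)·(-13/3) + (1/2)·(-1/6) = -43/60

-43/60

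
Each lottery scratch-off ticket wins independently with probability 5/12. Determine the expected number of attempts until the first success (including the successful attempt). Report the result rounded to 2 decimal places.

2.40

For a geometric distribution, E[trials] = 1/p = 1/(5/12) = 12/5.
≈ 2.40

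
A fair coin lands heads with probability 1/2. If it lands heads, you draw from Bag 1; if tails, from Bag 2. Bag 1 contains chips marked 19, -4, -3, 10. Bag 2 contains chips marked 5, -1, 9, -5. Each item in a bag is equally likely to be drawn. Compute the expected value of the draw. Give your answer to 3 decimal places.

E[X | Bag 1] = (19 − 4 − 3 + 10)/4 = 11/2
E[X | Bag 2] = (5 − 1 + 9 − 5)/4 = 2
E[X] = (1/2)·11/2 + (1/2)·2 = 15/4 ≈ 3.750

3.750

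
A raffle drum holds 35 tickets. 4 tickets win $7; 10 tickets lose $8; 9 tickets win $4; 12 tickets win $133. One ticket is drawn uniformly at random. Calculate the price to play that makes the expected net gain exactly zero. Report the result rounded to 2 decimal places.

$45.14

E[payout] = (4/35)·7 + (10/35)·(-8) + (9/35)·4 + (12/35)·133 = 316/7
Fair fee = E[payout] = 316/7 ≈ $45.14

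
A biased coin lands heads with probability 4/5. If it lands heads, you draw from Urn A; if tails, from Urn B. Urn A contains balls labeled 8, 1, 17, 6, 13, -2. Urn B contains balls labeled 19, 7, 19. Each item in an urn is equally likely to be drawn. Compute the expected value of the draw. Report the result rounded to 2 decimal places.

8.73

E[X | Urn A] = (8 + 1 + 17 + 6 + 13 − 2)/6 = 43/6
E[X | Urn B] = (19 + 7 + 19)/3 = 15
E[X] = (4/5)·43/6 + (1/5)·15 = 131/15 ≈ 8.73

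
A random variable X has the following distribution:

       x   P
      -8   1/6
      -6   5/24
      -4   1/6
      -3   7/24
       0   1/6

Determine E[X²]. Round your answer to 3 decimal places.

23.458

E[X²] = (1/6)·64 + (5/24)·36 + (1/6)·16 + (7/24)·9 + (1/6)·0
     = 563/24 ≈ 23.458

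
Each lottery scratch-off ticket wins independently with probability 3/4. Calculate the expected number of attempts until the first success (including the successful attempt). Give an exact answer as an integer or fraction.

For a geometric distribution, E[trials] = 1/p = 1/(3/4) = 4/3.

4/3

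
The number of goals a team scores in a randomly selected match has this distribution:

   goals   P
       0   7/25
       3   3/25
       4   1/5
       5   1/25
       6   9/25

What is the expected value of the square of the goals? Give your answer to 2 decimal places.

E[X²] = (7/25)·0 + (3/25)·9 + (1/5)·16 + (1/25)·25 + (9/25)·36
     = 456/25 ≈ 18.24

18.24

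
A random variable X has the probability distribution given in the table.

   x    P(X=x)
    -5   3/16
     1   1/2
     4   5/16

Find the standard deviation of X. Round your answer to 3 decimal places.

3.087

E[X] = 13/16, E[X²] = 163/16
Var(X) = E[X²] − (E[X])² = 163/16 − 169/256 = 2439/256
SD(X) = √(2439/256) ≈ 3.087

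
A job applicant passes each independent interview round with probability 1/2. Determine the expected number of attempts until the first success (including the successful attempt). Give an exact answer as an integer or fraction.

2

For a geometric distribution, E[trials] = 1/p = 1/(1/2) = 2.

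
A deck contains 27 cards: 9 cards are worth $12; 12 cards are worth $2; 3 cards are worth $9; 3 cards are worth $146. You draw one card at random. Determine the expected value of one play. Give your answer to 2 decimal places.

$22.11

E[payout] = (9/27)·12 + (12/27)·2 + (3/27)·9 + (3/27)·146 = 199/9
≈ $22.11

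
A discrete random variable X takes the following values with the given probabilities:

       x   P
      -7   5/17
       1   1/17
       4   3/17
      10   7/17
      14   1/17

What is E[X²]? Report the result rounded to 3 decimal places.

70.000

E[X²] = (5/17)·49 + (1/17)·1 + (3/17)·16 + (7/17)·100 + (1/17)·196
     = 70 ≈ 70.000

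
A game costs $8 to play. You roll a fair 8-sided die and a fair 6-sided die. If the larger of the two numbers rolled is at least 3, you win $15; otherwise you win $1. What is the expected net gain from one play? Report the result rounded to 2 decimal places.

E[payout] = (1/12)·1 + (11/12)·15 = 83/6
Expected profit = 83/6 − 8 = 35/6 ≈ $5.83

$5.83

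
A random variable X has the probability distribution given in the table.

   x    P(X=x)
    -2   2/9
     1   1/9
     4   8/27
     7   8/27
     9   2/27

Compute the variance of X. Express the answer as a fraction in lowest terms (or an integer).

E[X] = (2/9)·(-2) + (1/9)·1 + (8/27)·4 + (8/27)·7 + (2/27)·9 = 97/27
E[X²] = (2/9)·4 + (1/9)·1 + (8/27)·16 + (8/27)·49 + (2/27)·81 = 709/27
Var(X) = 709/27 − (97/27)² = 9734/729

9734/729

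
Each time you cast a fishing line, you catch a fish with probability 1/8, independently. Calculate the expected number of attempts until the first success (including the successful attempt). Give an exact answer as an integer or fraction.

For a geometric distribution, E[trials] = 1/p = 1/(1/8) = 8.

8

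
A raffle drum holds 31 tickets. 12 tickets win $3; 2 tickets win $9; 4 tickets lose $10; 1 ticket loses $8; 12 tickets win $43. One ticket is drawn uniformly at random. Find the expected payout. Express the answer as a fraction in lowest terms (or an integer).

522/31 dollars

E[payout] = (12/31)·3 + (2/31)·9 + (4/31)·(-10) + (1/31)·(-8) + (12/31)·43 = 522/31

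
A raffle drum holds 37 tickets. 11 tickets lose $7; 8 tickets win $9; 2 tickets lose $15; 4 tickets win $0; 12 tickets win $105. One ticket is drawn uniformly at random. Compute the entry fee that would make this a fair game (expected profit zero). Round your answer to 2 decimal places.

$33.11

E[payout] = (11/37)·(-7) + (8/37)·9 + (2/37)·(-15) + (4/37)·0 + (12/37)·105 = 1225/37
Fair fee = E[payout] = 1225/37 ≈ $33.11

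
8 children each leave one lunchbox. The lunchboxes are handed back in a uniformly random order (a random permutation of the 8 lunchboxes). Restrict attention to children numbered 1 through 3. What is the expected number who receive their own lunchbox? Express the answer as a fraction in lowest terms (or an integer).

3/8

Let Xᵢ = 1 if person i gets their own lunchbox. For each i, P(Xᵢ=1) = 1/8.
By linearity of expectation, E[X₁+…+X_3] = 3·(1/8) = 3/8.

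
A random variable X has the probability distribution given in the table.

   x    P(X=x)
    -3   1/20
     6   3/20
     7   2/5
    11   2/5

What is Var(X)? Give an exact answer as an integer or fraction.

4259/400

E[X] = (1/20)·(-3) + (3/20)·6 + (2/5)·7 + (2/5)·11 = 159/20
E[X²] = (1/20)·9 + (3/20)·36 + (2/5)·49 + (2/5)·121 = 1477/20
Var(X) = 1477/20 − (159/20)² = 4259/400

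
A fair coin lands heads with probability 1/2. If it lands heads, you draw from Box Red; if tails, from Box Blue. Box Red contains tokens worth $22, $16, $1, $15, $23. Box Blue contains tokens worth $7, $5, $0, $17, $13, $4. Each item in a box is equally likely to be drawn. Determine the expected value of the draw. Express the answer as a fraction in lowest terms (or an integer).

173/15 dollars

E[X | Box Red] = (22 + 16 + 1 + 15 + 23)/5 = 77/5
E[X | Box Blue] = (7 + 5 + 0 + 17 + 13 + 4)/6 = 23/3
E[X] = (1/2)·77/5 + (1/2)·23/3 = 173/15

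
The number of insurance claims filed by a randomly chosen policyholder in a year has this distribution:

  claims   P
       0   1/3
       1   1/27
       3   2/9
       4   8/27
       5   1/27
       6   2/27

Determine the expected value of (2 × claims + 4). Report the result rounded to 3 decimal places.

E[2x+4] = (1/3)·4 + (1/27)·6 + (2/9)·10 + (8/27)·12 + (1/27)·14 + (2/27)·16
     = 244/27 ≈ 9.037

9.037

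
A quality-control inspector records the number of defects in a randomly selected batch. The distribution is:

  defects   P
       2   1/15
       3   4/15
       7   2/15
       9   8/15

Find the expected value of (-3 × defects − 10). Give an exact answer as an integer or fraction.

-30

E[-3x-10] = (1/15)·(-16) + (4/15)·(-19) + (2/15)·(-31) + (8/15)·(-37)
     = -30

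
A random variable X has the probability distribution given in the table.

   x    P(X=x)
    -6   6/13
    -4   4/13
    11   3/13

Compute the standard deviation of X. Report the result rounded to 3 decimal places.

6.879

E[X] = -19/13, E[X²] = 643/13
Var(X) = E[X²] − (E[X])² = 643/13 − 361/169 = 7998/169
SD(X) = √(7998/169) ≈ 6.879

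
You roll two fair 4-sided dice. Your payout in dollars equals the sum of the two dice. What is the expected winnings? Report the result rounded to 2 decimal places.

$5.00

Distribution of the sum of the two dice: 2 w.p. 1/16, 3 w.p. 1/8, 4 w.p. 3/16, 5 w.p. 1/4, 6 w.p. 3/16, 7 w.p. 1/8, …
E[payout] = (1/16)·2 + (1/8)·3 + (3/16)·4 + (1/4)·5 + (3/16)·6 + (1/8)·7 + (1/16)·8 = 5
≈ $5.00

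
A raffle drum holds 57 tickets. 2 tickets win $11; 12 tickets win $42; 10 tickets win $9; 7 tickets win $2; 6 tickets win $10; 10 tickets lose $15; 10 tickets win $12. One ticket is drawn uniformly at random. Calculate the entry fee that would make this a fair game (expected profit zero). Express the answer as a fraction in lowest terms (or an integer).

E[payout] = (2/57)·11 + (12/57)·42 + (10/57)·9 + (7/57)·2 + (6/57)·10 + (10/57)·(-15) + (10/57)·12 = 220/19
Fair fee = E[payout] = 220/19

220/19 dollars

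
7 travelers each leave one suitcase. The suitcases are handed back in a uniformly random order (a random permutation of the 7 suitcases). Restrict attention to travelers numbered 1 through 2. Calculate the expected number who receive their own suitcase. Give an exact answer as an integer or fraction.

2/7

Let Xᵢ = 1 if person i gets their own suitcase. For each i, P(Xᵢ=1) = 1/7.
By linearity of expectation, E[X₁+…+X_2] = 2·(1/7) = 2/7.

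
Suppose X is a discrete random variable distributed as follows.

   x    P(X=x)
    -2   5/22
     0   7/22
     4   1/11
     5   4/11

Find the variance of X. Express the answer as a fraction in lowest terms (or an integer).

E[X] = (5/22)·(-2) + (7/22)·0 + (1/11)·4 + (4/11)·5 = 19/11
E[X²] = (5/22)·4 + (7/22)·0 + (1/11)·16 + (4/11)·25 = 126/11
Var(X) = 126/11 − (19/11)² = 1025/121

1025/121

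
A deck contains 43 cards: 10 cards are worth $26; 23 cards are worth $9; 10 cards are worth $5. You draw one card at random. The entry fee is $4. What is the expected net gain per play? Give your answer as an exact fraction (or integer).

E[payout] = (10/43)·26 + (23/43)·9 + (10/43)·5 = 517/43
Expected profit = 517/43 − 4 = 345/43

345/43 dollars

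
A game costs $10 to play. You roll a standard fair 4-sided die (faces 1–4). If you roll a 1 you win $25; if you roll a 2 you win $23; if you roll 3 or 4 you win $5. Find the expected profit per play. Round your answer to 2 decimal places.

$4.50

E[payout] = (1/2)·5 + (1/4)·23 + (1/4)·25 = 29/2
Expected profit = 29/2 − 10 = 9/2 ≈ $4.50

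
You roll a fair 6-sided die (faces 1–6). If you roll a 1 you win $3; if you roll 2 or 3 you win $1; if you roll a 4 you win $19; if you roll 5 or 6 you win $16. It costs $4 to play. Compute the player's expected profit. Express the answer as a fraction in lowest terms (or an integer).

E[payout] = (1/3)·1 + (1/6)·3 + (1/3)·16 + (1/6)·19 = 28/3
Expected profit = 28/3 − 4 = 16/3

16/3 dollars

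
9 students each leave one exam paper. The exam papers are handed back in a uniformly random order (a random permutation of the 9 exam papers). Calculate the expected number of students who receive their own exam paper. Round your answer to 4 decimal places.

1.0000

Let Xᵢ = 1 if person i gets their own exam paper. For each i, P(Xᵢ=1) = 1/9.
By linearity of expectation, E[X₁+…+X_9] = 9·(1/9) = 1.
≈ 1.0000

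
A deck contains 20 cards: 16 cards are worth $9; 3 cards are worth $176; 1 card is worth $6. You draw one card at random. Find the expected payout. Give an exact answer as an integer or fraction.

339/10 dollars

E[payout] = (16/20)·9 + (3/20)·176 + (1/20)·6 = 339/10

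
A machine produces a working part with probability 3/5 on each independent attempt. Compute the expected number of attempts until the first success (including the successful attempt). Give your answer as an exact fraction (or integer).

For a geometric distribution, E[trials] = 1/p = 1/(3/5) = 5/3.

5/3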